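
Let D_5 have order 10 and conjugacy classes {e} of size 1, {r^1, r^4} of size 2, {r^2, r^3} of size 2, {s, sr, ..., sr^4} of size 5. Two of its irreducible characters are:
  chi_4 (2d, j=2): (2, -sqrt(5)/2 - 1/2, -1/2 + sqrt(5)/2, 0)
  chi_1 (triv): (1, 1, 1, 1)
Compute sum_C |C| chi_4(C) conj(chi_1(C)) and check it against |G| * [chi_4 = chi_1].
Sum = 0; so <chi_4, chi_1> = 0 (distinct irreducibles are orthogonal).

Justification: Compute term by term over conjugacy classes (|C| * chi_4(C) * conj(chi_1(C))):
  1*(2)*conj(1) + 2*(-sqrt(5)/2 - 1/2)*conj(1) + 2*(-1/2 + sqrt(5)/2)*conj(1) + 5*(0)*conj(1)
  = (2) + (-sqrt(5) - 1) + (-1 + sqrt(5)) + (0)
  = 0.
Dividing by |G| = 10 gives 0/10 = 0, matching the row-orthogonality relation <chi_4, chi_1> = [chi_4 = chi_1].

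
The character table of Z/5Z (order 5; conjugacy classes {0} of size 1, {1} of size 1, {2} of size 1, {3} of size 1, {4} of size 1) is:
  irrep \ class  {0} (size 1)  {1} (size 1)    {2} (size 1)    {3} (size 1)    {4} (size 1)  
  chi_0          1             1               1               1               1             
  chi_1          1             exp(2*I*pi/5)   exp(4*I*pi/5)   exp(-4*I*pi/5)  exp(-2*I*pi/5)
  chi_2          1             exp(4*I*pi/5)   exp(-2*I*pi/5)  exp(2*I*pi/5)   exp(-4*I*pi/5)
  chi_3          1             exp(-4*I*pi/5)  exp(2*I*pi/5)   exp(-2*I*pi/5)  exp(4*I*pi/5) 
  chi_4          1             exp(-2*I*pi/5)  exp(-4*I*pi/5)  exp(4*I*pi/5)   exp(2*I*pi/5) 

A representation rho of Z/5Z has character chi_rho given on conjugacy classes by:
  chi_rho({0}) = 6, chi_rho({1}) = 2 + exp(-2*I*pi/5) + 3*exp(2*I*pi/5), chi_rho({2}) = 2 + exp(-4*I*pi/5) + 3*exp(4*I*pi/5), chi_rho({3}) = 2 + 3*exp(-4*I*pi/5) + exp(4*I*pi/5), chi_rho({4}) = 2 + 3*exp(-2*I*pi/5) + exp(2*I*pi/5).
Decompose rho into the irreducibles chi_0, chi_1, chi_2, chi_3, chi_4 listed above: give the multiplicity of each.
Multiplicities: chi_0: 2, chi_1: 3, chi_2: 0, chi_3: 0, chi_4: 1.

Working: Use <chi_rho, chi> = (1/|G|) sum_C |C| * chi_rho(C) * conj(chi(C)) with |G| = 5 for each irreducible chi in the table:
  <chi_rho, chi_0> = (1/5)[1*(6)*conj(1) + 1*(2 + exp(-2*I*pi/5) + 3*exp(2*I*pi/5))*conj(1) + 1*(2 + exp(-4*I*pi/5) + 3*exp(4*I*pi/5))*conj(1) + 1*(2 + 3*exp(-4*I*pi/5) + exp(4*I*pi/5))*conj(1) + 1*(2 + 3*exp(-2*I*pi/5) + exp(2*I*pi/5))*conj(1)]
      = (1/5)[(6) + (2 + exp(-2*I*pi/5) + 3*exp(2*I*pi/5)) + (2 + exp(-4*I*pi/5) + 3*exp(4*I*pi/5)) + (2 + 3*exp(-4*I*pi/5) + exp(4*I*pi/5)) + (2 + 3*exp(-2*I*pi/5) + exp(2*I*pi/5))] = 10/5 = 2
  <chi_rho, chi_1> = (1/5)[1*(6)*conj(1) + 1*(2 + exp(-2*I*pi/5) + 3*exp(2*I*pi/5))*conj(exp(2*I*pi/5)) + 1*(2 + exp(-4*I*pi/5) + 3*exp(4*I*pi/5))*conj(exp(4*I*pi/5)) + 1*(2 + 3*exp(-4*I*pi/5) + exp(4*I*pi/5))*conj(exp(-4*I*pi/5)) + 1*(2 + 3*exp(-2*I*pi/5) + exp(2*I*pi/5))*conj(exp(-2*I*pi/5))]
      = (1/5)[(6) + (3 + 2*exp(-2*I*pi/5) + exp(-4*I*pi/5)) + (3 + 2*exp(-4*I*pi/5) + exp(2*I*pi/5)) + (3 + exp(-2*I*pi/5) + 2*exp(4*I*pi/5)) + (3 + exp(4*I*pi/5) + 2*exp(2*I*pi/5))] = 15/5 = 3
  <chi_rho, chi_2> = (1/5)[1*(6)*conj(1) + 1*(2 + exp(-2*I*pi/5) + 3*exp(2*I*pi/5))*conj(exp(4*I*pi/5)) + 1*(2 + exp(-4*I*pi/5) + 3*exp(4*I*pi/5))*conj(exp(-2*I*pi/5)) + 1*(2 + 3*exp(-4*I*pi/5) + exp(4*I*pi/5))*conj(exp(2*I*pi/5)) + 1*(2 + 3*exp(-2*I*pi/5) + exp(2*I*pi/5))*conj(exp(-4*I*pi/5))]
      = (1/5)[(6) + (3*exp(-2*I*pi/5) + 2*exp(-4*I*pi/5) + exp(4*I*pi/5)) + (3*exp(-4*I*pi/5) + exp(-2*I*pi/5) + 2*exp(2*I*pi/5)) + (2*exp(-2*I*pi/5) + exp(2*I*pi/5) + 3*exp(4*I*pi/5)) + (exp(-4*I*pi/5) + 2*exp(4*I*pi/5) + 3*exp(2*I*pi/5))] = 0/5 = 0
  <chi_rho, chi_3> = (1/5)[1*(6)*conj(1) + 1*(2 + exp(-2*I*pi/5) + 3*exp(2*I*pi/5))*conj(exp(-4*I*pi/5)) + 1*(2 + exp(-4*I*pi/5) + 3*exp(4*I*pi/5))*conj(exp(2*I*pi/5)) + 1*(2 + 3*exp(-4*I*pi/5) + exp(4*I*pi/5))*conj(exp(-2*I*pi/5)) + 1*(2 + 3*exp(-2*I*pi/5) + exp(2*I*pi/5))*conj(exp(4*I*pi/5))]
      = (1/5)[(6) + (3*exp(-4*I*pi/5) + exp(2*I*pi/5) + 2*exp(4*I*pi/5)) + (2*exp(-2*I*pi/5) + exp(4*I*pi/5) + 3*exp(2*I*pi/5)) + (3*exp(-2*I*pi/5) + exp(-4*I*pi/5) + 2*exp(2*I*pi/5)) + (2*exp(-4*I*pi/5) + exp(-2*I*pi/5) + 3*exp(4*I*pi/5))] = 0/5 = 0
  <chi_rho, chi_4> = (1/5)[1*(6)*conj(1) + 1*(2 + exp(-2*I*pi/5) + 3*exp(2*I*pi/5))*conj(exp(-2*I*pi/5)) + 1*(2 + exp(-4*I*pi/5) + 3*exp(4*I*pi/5))*conj(exp(-4*I*pi/5)) + 1*(2 + 3*exp(-4*I*pi/5) + exp(4*I*pi/5))*conj(exp(4*I*pi/5)) + 1*(2 + 3*exp(-2*I*pi/5) + exp(2*I*pi/5))*conj(exp(2*I*pi/5))]
      = (1/5)[(6) + (1 + 3*exp(4*I*pi/5) + 2*exp(2*I*pi/5)) + (1 + 3*exp(-2*I*pi/5) + 2*exp(4*I*pi/5)) + (1 + 2*exp(-4*I*pi/5) + 3*exp(2*I*pi/5)) + (1 + 2*exp(-2*I*pi/5) + 3*exp(-4*I*pi/5))] = 5/5 = 1
(Exp terms are combined using exp(i*s)*conj(exp(i*t)) = exp(i*(s-t)), and sums of them are collapsed using the identity that for every m > 1 the m distinct m-th roots of unity sum to 0, e.g. 1 + exp(2*I*pi/3) + exp(-2*I*pi/3) = 0.)
Dimension check: dim(rho) = sum (mult * dim) = 2*1 + 3*1 + 0*1 + 0*1 + 1*1 = 6 = chi_rho(e) = 6.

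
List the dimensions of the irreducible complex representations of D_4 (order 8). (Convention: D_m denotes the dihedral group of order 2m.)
Dimensions: 1, 1, 1, 1, 2

There are 5 irreducibles (= number of conjugacy classes). Their dimensions d_i satisfy sum d_i^2 = |G| = 8: 1 + 1 + 1 + 1 + 4 = 8.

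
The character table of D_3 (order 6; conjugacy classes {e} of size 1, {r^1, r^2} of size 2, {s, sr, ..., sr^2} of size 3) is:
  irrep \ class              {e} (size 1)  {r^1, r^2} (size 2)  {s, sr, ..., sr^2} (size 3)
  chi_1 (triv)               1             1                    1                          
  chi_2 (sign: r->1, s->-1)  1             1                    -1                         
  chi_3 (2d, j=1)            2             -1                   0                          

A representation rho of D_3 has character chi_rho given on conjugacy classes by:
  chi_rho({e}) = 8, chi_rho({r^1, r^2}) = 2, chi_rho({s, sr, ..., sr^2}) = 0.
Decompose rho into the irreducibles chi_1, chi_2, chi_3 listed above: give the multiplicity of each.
Multiplicities: chi_1: 2, chi_2: 2, chi_3: 2.

Use <chi_rho, chi> = (1/|G|) sum_C |C| * chi_rho(C) * conj(chi(C)) with |G| = 6 for each irreducible chi in the table:
  <chi_rho, chi_1> = (1/6)[1*(8)*conj(1) + 2*(2)*conj(1) + 3*(0)*conj(1)]
      = (1/6)[(8) + (4) + (0)] = 12/6 = 2
  <chi_rho, chi_2> = (1/6)[1*(8)*conj(1) + 2*(2)*conj(1) + 3*(0)*conj(-1)]
      = (1/6)[(8) + (4) + (0)] = 12/6 = 2
  <chi_rho, chi_3> = (1/6)[1*(8)*conj(2) + 2*(2)*conj(-1) + 3*(0)*conj(0)]
      = (1/6)[(16) + (-4) + (0)] = 12/6 = 2
Dimension check: dim(rho) = sum (mult * dim) = 2*1 + 2*1 + 2*2 = 8 = chi_rho(e) = 8.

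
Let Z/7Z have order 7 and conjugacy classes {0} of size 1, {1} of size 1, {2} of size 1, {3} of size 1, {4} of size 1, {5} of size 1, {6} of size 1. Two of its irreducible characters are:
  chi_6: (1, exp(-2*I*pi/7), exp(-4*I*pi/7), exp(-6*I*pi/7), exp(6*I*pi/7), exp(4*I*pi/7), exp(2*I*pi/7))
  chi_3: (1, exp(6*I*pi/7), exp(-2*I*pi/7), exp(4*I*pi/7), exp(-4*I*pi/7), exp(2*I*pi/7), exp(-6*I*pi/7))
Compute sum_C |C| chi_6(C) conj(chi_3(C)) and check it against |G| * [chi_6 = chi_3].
Sum = 0; so <chi_6, chi_3> = 0 (distinct irreducibles are orthogonal).

Explanation: Compute term by term over conjugacy classes (|C| * chi_6(C) * conj(chi_3(C))):
  1*(1)*conj(1) + 1*(exp(-2*I*pi/7))*conj(exp(6*I*pi/7)) + 1*(exp(-4*I*pi/7))*conj(exp(-2*I*pi/7)) + 1*(exp(-6*I*pi/7))*conj(exp(4*I*pi/7)) + 1*(exp(6*I*pi/7))*conj(exp(-4*I*pi/7)) + 1*(exp(4*I*pi/7))*conj(exp(2*I*pi/7)) + 1*(exp(2*I*pi/7))*conj(exp(-6*I*pi/7))
  = (1) + (exp(6*I*pi/7)) + (exp(-2*I*pi/7)) + (exp(4*I*pi/7)) + (exp(-4*I*pi/7)) + (exp(2*I*pi/7)) + (exp(-6*I*pi/7))
  = 0.
(Exp terms are combined using exp(i*s)*conj(exp(i*t)) = exp(i*(s-t)), and sums of them are collapsed using the identity that for every m > 1 the m distinct m-th roots of unity sum to 0, e.g. 1 + exp(2*I*pi/3) + exp(-2*I*pi/3) = 0.)
Dividing by |G| = 7 gives 0/7 = 0, matching the row-orthogonality relation <chi_6, chi_3> = [chi_6 = chi_3].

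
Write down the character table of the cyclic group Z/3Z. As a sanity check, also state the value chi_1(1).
Character table of Z/3Z (irreps indexed chi_0,...,chi_2 with chi_k(m) = zeta_3^(k*m), zeta_3 = exp(2*pi*i/3)):
  irrep \ class  {0} (size 1)  {1} (size 1)    {2} (size 1)  
  chi_0          1             1               1             
  chi_1          1             exp(2*I*pi/3)   exp(-2*I*pi/3)
  chi_2          1             exp(-2*I*pi/3)  exp(2*I*pi/3) 

Spot check: chi_1(1) = zeta_3^(1*1) = zeta_3^1 = exp(2*I*pi/3).

Justification: Z/3Z is abelian, so all 3 irreducible complex representations are 1-dimensional. They are given by chi_k(m) = zeta_3^(k*m) for k = 0,...,2. Row orthogonality: sum_m chi_k(m) conj(chi_l(m)) = 3 * [k = l].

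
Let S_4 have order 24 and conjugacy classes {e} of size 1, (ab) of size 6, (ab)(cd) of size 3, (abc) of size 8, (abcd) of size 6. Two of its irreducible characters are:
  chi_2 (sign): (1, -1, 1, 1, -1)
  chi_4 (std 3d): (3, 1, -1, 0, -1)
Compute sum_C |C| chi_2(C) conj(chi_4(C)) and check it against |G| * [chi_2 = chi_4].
Sum = 0; so <chi_2, chi_4> = 0 (distinct irreducibles are orthogonal).

Compute term by term over conjugacy classes (|C| * chi_2(C) * conj(chi_4(C))):
  1*(1)*conj(3) + 6*(-1)*conj(1) + 3*(1)*conj(-1) + 8*(1)*conj(0) + 6*(-1)*conj(-1)
  = (3) + (-6) + (-3) + (0) + (6)
  = 0.
Dividing by |G| = 24 gives 0/24 = 0, matching the row-orthogonality relation <chi_2, chi_4> = [chi_2 = chi_4].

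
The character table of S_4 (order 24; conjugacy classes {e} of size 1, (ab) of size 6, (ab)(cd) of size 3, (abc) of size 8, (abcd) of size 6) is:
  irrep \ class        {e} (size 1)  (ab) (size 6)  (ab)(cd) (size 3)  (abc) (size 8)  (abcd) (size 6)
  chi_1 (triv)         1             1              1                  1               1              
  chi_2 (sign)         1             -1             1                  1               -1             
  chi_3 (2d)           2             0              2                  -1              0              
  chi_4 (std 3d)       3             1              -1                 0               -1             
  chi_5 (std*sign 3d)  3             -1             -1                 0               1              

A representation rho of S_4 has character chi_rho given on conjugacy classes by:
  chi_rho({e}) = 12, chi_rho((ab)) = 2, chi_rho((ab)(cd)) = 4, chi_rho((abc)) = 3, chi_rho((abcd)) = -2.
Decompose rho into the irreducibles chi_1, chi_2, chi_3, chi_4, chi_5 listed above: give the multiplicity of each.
Multiplicities: chi_1: 2, chi_2: 2, chi_3: 1, chi_4: 2, chi_5: 0.

Use <chi_rho, chi> = (1/|G|) sum_C |C| * chi_rho(C) * conj(chi(C)) with |G| = 24 for each irreducible chi in the table:
  <chi_rho, chi_1> = (1/24)[1*(12)*conj(1) + 6*(2)*conj(1) + 3*(4)*conj(1) + 8*(3)*conj(1) + 6*(-2)*conj(1)]
      = (1/24)[(12) + (12) + (12) + (24) + (-12)] = 48/24 = 2
  <chi_rho, chi_2> = (1/24)[1*(12)*conj(1) + 6*(2)*conj(-1) + 3*(4)*conj(1) + 8*(3)*conj(1) + 6*(-2)*conj(-1)]
      = (1/24)[(12) + (-12) + (12) + (24) + (12)] = 48/24 = 2
  <chi_rho, chi_3> = (1/24)[1*(12)*conj(2) + 6*(2)*conj(0) + 3*(4)*conj(2) + 8*(3)*conj(-1) + 6*(-2)*conj(0)]
      = (1/24)[(24) + (0) + (24) + (-24) + (0)] = 24/24 = 1
  <chi_rho, chi_4> = (1/24)[1*(12)*conj(3) + 6*(2)*conj(1) + 3*(4)*conj(-1) + 8*(3)*conj(0) + 6*(-2)*conj(-1)]
      = (1/24)[(36) + (12) + (-12) + (0) + (12)] = 48/24 = 2
  <chi_rho, chi_5> = (1/24)[1*(12)*conj(3) + 6*(2)*conj(-1) + 3*(4)*conj(-1) + 8*(3)*conj(0) + 6*(-2)*conj(1)]
      = (1/24)[(36) + (-12) + (-12) + (0) + (-12)] = 0/24 = 0
Dimension check: dim(rho) = sum (mult * dim) = 2*1 + 2*1 + 1*2 + 2*3 + 0*3 = 12 = chi_rho(e) = 12.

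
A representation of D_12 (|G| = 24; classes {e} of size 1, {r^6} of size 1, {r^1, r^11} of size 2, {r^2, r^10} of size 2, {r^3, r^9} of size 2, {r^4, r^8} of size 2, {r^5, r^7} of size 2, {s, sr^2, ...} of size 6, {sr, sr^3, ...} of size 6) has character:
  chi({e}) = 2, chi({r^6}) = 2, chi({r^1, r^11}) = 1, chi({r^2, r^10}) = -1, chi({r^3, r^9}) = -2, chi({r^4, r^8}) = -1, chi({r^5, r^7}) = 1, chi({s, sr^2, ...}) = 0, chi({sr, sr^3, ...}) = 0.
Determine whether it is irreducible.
Irreducible: <chi, chi> = 1.

Derivation: <chi, chi> = (1/|G|) sum_C |C| * |chi(C)|^2 = (1/24)[1*|2|^2 + 1*|2|^2 + 2*|1|^2 + 2*|-1|^2 + 2*|-2|^2 + 2*|-1|^2 + 2*|1|^2 + 6*|0|^2 + 6*|0|^2]
  = (1/24)[(4) + (4) + (2) + (2) + (8) + (2) + (2) + (0) + (0)] = 24/24 = 1.
A character is irreducible iff <chi, chi> = 1, so this representation is irreducible.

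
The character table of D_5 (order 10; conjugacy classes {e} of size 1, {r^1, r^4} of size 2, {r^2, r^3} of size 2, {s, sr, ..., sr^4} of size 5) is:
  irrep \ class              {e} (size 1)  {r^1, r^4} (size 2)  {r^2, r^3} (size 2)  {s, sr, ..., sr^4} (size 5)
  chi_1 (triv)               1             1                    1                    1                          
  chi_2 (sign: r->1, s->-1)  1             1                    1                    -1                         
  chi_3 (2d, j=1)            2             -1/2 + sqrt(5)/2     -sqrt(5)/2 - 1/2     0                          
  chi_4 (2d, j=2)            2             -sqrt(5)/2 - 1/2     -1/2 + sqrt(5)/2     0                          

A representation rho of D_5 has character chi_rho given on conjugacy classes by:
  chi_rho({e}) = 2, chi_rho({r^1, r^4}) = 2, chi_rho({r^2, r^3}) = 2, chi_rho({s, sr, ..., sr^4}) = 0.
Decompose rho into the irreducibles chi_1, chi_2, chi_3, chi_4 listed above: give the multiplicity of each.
Multiplicities: chi_1: 1, chi_2: 1, chi_3: 0, chi_4: 0.

Reasoning: Use <chi_rho, chi> = (1/|G|) sum_C |C| * chi_rho(C) * conj(chi(C)) with |G| = 10 for each irreducible chi in the table:
  <chi_rho, chi_1> = (1/10)[1*(2)*conj(1) + 2*(2)*conj(1) + 2*(2)*conj(1) + 5*(0)*conj(1)]
      = (1/10)[(2) + (4) + (4) + (0)] = 10/10 = 1
  <chi_rho, chi_2> = (1/10)[1*(2)*conj(1) + 2*(2)*conj(1) + 2*(2)*conj(1) + 5*(0)*conj(-1)]
      = (1/10)[(2) + (4) + (4) + (0)] = 10/10 = 1
  <chi_rho, chi_3> = (1/10)[1*(2)*conj(2) + 2*(2)*conj(-1/2 + sqrt(5)/2) + 2*(2)*conj(-sqrt(5)/2 - 1/2) + 5*(0)*conj(0)]
      = (1/10)[(4) + (-2 + 2*sqrt(5)) + (-2*sqrt(5) - 2) + (0)] = 0/10 = 0
  <chi_rho, chi_4> = (1/10)[1*(2)*conj(2) + 2*(2)*conj(-sqrt(5)/2 - 1/2) + 2*(2)*conj(-1/2 + sqrt(5)/2) + 5*(0)*conj(0)]
      = (1/10)[(4) + (-2*sqrt(5) - 2) + (-2 + 2*sqrt(5)) + (0)] = 0/10 = 0
Dimension check: dim(rho) = sum (mult * dim) = 1*1 + 1*1 + 0*2 + 0*2 = 2 = chi_rho(e) = 2.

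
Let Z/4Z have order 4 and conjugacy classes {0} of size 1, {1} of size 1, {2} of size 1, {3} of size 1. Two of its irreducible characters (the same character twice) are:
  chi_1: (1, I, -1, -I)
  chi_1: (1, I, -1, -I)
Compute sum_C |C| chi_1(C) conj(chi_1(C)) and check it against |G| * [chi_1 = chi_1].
Sum = 4 = |G| = 4; so <chi_1, chi_1> = 1 (norm-1 confirms irreducibility).

Compute term by term over conjugacy classes (|C| * chi_1(C) * conj(chi_1(C))):
  1*(1)*conj(1) + 1*(I)*conj(I) + 1*(-1)*conj(-1) + 1*(-I)*conj(-I)
  = (1) + (1) + (1) + (1)
  = 4.
(Exp terms are combined using exp(i*s)*conj(exp(i*t)) = exp(i*(s-t)), and sums of them are collapsed using the identity that for every m > 1 the m distinct m-th roots of unity sum to 0, e.g. 1 + exp(2*I*pi/3) + exp(-2*I*pi/3) = 0.)
Dividing by |G| = 4 gives 4/4 = 1, matching the row-orthogonality relation <chi_1, chi_1> = [chi_1 = chi_1].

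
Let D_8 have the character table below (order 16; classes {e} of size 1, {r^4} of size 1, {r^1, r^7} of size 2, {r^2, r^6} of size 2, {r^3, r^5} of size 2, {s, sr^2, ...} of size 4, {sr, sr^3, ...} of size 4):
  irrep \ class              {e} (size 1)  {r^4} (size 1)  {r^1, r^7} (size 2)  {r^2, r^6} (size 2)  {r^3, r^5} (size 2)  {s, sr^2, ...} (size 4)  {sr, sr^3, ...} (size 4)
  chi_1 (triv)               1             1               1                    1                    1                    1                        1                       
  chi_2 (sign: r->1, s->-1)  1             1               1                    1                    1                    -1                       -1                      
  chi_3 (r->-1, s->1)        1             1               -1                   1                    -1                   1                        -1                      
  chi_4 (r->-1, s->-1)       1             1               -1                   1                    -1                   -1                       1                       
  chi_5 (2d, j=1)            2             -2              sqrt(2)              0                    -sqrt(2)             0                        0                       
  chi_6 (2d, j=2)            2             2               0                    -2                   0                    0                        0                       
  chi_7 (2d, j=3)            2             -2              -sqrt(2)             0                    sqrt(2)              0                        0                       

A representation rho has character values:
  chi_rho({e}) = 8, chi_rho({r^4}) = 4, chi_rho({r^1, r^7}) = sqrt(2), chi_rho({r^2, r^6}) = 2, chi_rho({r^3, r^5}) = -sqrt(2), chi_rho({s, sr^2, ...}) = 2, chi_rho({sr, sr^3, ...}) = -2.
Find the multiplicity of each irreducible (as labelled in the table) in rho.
Multiplicities: chi_1: 1, chi_2: 1, chi_3: 2, chi_4: 0, chi_5: 1, chi_6: 1, chi_7: 0.

Why: Use <chi_rho, chi> = (1/|G|) sum_C |C| * chi_rho(C) * conj(chi(C)) with |G| = 16 for each irreducible chi in the table:
  <chi_rho, chi_1> = (1/16)[1*(8)*conj(1) + 1*(4)*conj(1) + 2*(sqrt(2))*conj(1) + 2*(2)*conj(1) + 2*(-sqrt(2))*conj(1) + 4*(2)*conj(1) + 4*(-2)*conj(1)]
      = (1/16)[(8) + (4) + (2*sqrt(2)) + (4) + (-2*sqrt(2)) + (8) + (-8)] = 16/16 = 1
  <chi_rho, chi_2> = (1/16)[1*(8)*conj(1) + 1*(4)*conj(1) + 2*(sqrt(2))*conj(1) + 2*(2)*conj(1) + 2*(-sqrt(2))*conj(1) + 4*(2)*conj(-1) + 4*(-2)*conj(-1)]
      = (1/16)[(8) + (4) + (2*sqrt(2)) + (4) + (-2*sqrt(2)) + (-8) + (8)] = 16/16 = 1
  <chi_rho, chi_3> = (1/16)[1*(8)*conj(1) + 1*(4)*conj(1) + 2*(sqrt(2))*conj(-1) + 2*(2)*conj(1) + 2*(-sqrt(2))*conj(-1) + 4*(2)*conj(1) + 4*(-2)*conj(-1)]
      = (1/16)[(8) + (4) + (-2*sqrt(2)) + (4) + (2*sqrt(2)) + (8) + (8)] = 32/16 = 2
  <chi_rho, chi_4> = (1/16)[1*(8)*conj(1) + 1*(4)*conj(1) + 2*(sqrt(2))*conj(-1) + 2*(2)*conj(1) + 2*(-sqrt(2))*conj(-1) + 4*(2)*conj(-1) + 4*(-2)*conj(1)]
      = (1/16)[(8) + (4) + (-2*sqrt(2)) + (4) + (2*sqrt(2)) + (-8) + (-8)] = 0/16 = 0
  <chi_rho, chi_5> = (1/16)[1*(8)*conj(2) + 1*(4)*conj(-2) + 2*(sqrt(2))*conj(sqrt(2)) + 2*(2)*conj(0) + 2*(-sqrt(2))*conj(-sqrt(2)) + 4*(2)*conj(0) + 4*(-2)*conj(0)]
      = (1/16)[(16) + (-8) + (4) + (0) + (4) + (0) + (0)] = 16/16 = 1
  <chi_rho, chi_6> = (1/16)[1*(8)*conj(2) + 1*(4)*conj(2) + 2*(sqrt(2))*conj(0) + 2*(2)*conj(-2) + 2*(-sqrt(2))*conj(0) + 4*(2)*conj(0) + 4*(-2)*conj(0)]
      = (1/16)[(16) + (8) + (0) + (-8) + (0) + (0) + (0)] = 16/16 = 1
  <chi_rho, chi_7> = (1/16)[1*(8)*conj(2) + 1*(4)*conj(-2) + 2*(sqrt(2))*conj(-sqrt(2)) + 2*(2)*conj(0) + 2*(-sqrt(2))*conj(sqrt(2)) + 4*(2)*conj(0) + 4*(-2)*conj(0)]
      = (1/16)[(16) + (-8) + (-4) + (0) + (-4) + (0) + (0)] = 0/16 = 0
Dimension check: dim(rho) = sum (mult * dim) = 1*1 + 1*1 + 2*1 + 0*1 + 1*2 + 1*2 + 0*2 = 8 = chi_rho(e) = 8.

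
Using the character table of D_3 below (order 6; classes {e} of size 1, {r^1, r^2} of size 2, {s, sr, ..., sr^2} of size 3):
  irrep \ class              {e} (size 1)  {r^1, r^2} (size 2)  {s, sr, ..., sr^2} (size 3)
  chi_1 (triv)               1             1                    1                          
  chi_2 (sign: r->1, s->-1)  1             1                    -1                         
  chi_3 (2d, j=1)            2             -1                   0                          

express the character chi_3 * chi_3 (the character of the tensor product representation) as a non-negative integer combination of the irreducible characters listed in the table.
chi_3 tensor chi_3 = chi_1 + chi_2 + chi_3 (all other irreducibles have multiplicity 0).

Proof sketch: The character of a tensor product is the pointwise product (chi_3 * chi_3)(C) = chi_3(C) * chi_3(C):
  {e}: (2)*(2), {r^1, r^2}: (-1)*(-1), {s, sr, ..., sr^2}: (0)*(0)
so (chi_3 * chi_3) takes values
  {e} -> 4, {r^1, r^2} -> 1, {s, sr, ..., sr^2} -> 0.
Now take the inner product of this character with each irreducible chi from the table, <chi_3*chi_3, chi> = (1/6) sum_C |C| (chi_3*chi_3)(C) conj(chi(C)):
  <chi_3*chi_3, chi_1> = (1/6)[1*(4)*conj(1) + 2*(1)*conj(1) + 3*(0)*conj(1)]
      = (1/6)[(4) + (2) + (0)] = 6/6 = 1
  <chi_3*chi_3, chi_2> = (1/6)[1*(4)*conj(1) + 2*(1)*conj(1) + 3*(0)*conj(-1)]
      = (1/6)[(4) + (2) + (0)] = 6/6 = 1
  <chi_3*chi_3, chi_3> = (1/6)[1*(4)*conj(2) + 2*(1)*conj(-1) + 3*(0)*conj(0)]
      = (1/6)[(8) + (-2) + (0)] = 6/6 = 1
Hence the multiplicities are chi_1: 1, chi_2: 1, chi_3: 1. Dimension check: dim(chi_3)*dim(chi_3) = 2*2 = 4 and sum (mult * dim) = 1*1 + 1*1 + 1*2 = 4.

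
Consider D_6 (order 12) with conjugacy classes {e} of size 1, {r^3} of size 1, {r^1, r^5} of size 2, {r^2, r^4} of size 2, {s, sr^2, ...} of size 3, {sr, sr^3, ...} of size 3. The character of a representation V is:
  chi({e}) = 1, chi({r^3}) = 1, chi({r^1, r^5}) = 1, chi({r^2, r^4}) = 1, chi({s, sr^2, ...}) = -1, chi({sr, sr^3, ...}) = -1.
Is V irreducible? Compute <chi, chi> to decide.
Irreducible: <chi, chi> = 1.

Derivation: <chi, chi> = (1/|G|) sum_C |C| * |chi(C)|^2 = (1/12)[1*|1|^2 + 1*|1|^2 + 2*|1|^2 + 2*|1|^2 + 3*|-1|^2 + 3*|-1|^2]
  = (1/12)[(1) + (1) + (2) + (2) + (3) + (3)] = 12/12 = 1.
A character is irreducible iff <chi, chi> = 1, so this representation is irreducible.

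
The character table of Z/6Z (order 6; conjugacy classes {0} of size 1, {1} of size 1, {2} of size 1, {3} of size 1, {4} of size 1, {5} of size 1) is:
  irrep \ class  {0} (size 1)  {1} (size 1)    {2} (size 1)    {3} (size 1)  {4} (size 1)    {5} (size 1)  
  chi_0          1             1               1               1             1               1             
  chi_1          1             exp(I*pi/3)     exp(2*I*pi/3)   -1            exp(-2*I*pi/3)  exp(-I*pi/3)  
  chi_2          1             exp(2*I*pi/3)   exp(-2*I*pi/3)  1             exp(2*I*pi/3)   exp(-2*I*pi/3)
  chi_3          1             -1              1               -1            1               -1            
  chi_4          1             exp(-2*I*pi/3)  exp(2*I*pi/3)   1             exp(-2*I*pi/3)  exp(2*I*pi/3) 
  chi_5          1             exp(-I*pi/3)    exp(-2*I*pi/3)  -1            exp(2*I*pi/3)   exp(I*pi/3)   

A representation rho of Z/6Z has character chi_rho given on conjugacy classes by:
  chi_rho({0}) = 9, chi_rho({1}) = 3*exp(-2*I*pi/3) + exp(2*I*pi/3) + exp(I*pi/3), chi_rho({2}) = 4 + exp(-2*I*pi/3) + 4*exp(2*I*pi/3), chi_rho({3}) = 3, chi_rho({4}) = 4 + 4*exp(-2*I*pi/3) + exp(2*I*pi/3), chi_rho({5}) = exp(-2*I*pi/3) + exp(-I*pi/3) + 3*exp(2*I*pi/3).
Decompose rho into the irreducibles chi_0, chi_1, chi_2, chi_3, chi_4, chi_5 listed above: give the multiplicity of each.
Multiplicities: chi_0: 2, chi_1: 1, chi_2: 1, chi_3: 2, chi_4: 3, chi_5: 0.

Solution. Use <chi_rho, chi> = (1/|G|) sum_C |C| * chi_rho(C) * conj(chi(C)) with |G| = 6 for each irreducible chi in the table:
  <chi_rho, chi_0> = (1/6)[1*(9)*conj(1) + 1*(3*exp(-2*I*pi/3) + exp(2*I*pi/3) + exp(I*pi/3))*conj(1) + 1*(4 + exp(-2*I*pi/3) + 4*exp(2*I*pi/3))*conj(1) + 1*(3)*conj(1) + 1*(4 + 4*exp(-2*I*pi/3) + exp(2*I*pi/3))*conj(1) + 1*(exp(-2*I*pi/3) + exp(-I*pi/3) + 3*exp(2*I*pi/3))*conj(1)]
      = (1/6)[(9) + (3*exp(-2*I*pi/3) + exp(2*I*pi/3) + exp(I*pi/3)) + (4 + exp(-2*I*pi/3) + 4*exp(2*I*pi/3)) + (3) + (4 + 4*exp(-2*I*pi/3) + exp(2*I*pi/3)) + (exp(-2*I*pi/3) + exp(-I*pi/3) + 3*exp(2*I*pi/3))] = 12/6 = 2
  <chi_rho, chi_1> = (1/6)[1*(9)*conj(1) + 1*(3*exp(-2*I*pi/3) + exp(2*I*pi/3) + exp(I*pi/3))*conj(exp(I*pi/3)) + 1*(4 + exp(-2*I*pi/3) + 4*exp(2*I*pi/3))*conj(exp(2*I*pi/3)) + 1*(3)*conj(-1) + 1*(4 + 4*exp(-2*I*pi/3) + exp(2*I*pi/3))*conj(exp(-2*I*pi/3)) + 1*(exp(-2*I*pi/3) + exp(-I*pi/3) + 3*exp(2*I*pi/3))*conj(exp(-I*pi/3))]
      = (1/6)[(9) + (-2 + exp(I*pi/3)) + (4 + 4*exp(-2*I*pi/3) + exp(2*I*pi/3)) + (-3) + (4 + exp(-2*I*pi/3) + 4*exp(2*I*pi/3)) + (-2 + exp(-I*pi/3))] = 6/6 = 1
  <chi_rho, chi_2> = (1/6)[1*(9)*conj(1) + 1*(3*exp(-2*I*pi/3) + exp(2*I*pi/3) + exp(I*pi/3))*conj(exp(2*I*pi/3)) + 1*(4 + exp(-2*I*pi/3) + 4*exp(2*I*pi/3))*conj(exp(-2*I*pi/3)) + 1*(3)*conj(1) + 1*(4 + 4*exp(-2*I*pi/3) + exp(2*I*pi/3))*conj(exp(2*I*pi/3)) + 1*(exp(-2*I*pi/3) + exp(-I*pi/3) + 3*exp(2*I*pi/3))*conj(exp(-2*I*pi/3))]
      = (1/6)[(9) + (1 + exp(-I*pi/3) + 3*exp(2*I*pi/3)) + (-3) + (3) + (-3) + (1 + 3*exp(-2*I*pi/3) + exp(I*pi/3))] = 6/6 = 1
  <chi_rho, chi_3> = (1/6)[1*(9)*conj(1) + 1*(3*exp(-2*I*pi/3) + exp(2*I*pi/3) + exp(I*pi/3))*conj(-1) + 1*(4 + exp(-2*I*pi/3) + 4*exp(2*I*pi/3))*conj(1) + 1*(3)*conj(-1) + 1*(4 + 4*exp(-2*I*pi/3) + exp(2*I*pi/3))*conj(1) + 1*(exp(-2*I*pi/3) + exp(-I*pi/3) + 3*exp(2*I*pi/3))*conj(-1)]
      = (1/6)[(9) + (-exp(I*pi/3) - exp(2*I*pi/3) - 3*exp(-2*I*pi/3)) + (4 + exp(-2*I*pi/3) + 4*exp(2*I*pi/3)) + (-3) + (4 + 4*exp(-2*I*pi/3) + exp(2*I*pi/3)) + (-3*exp(2*I*pi/3) - exp(-I*pi/3) - exp(-2*I*pi/3))] = 12/6 = 2
  <chi_rho, chi_4> = (1/6)[1*(9)*conj(1) + 1*(3*exp(-2*I*pi/3) + exp(2*I*pi/3) + exp(I*pi/3))*conj(exp(-2*I*pi/3)) + 1*(4 + exp(-2*I*pi/3) + 4*exp(2*I*pi/3))*conj(exp(2*I*pi/3)) + 1*(3)*conj(1) + 1*(4 + 4*exp(-2*I*pi/3) + exp(2*I*pi/3))*conj(exp(-2*I*pi/3)) + 1*(exp(-2*I*pi/3) + exp(-I*pi/3) + 3*exp(2*I*pi/3))*conj(exp(2*I*pi/3))]
      = (1/6)[(9) + (2 + exp(-2*I*pi/3)) + (4 + 4*exp(-2*I*pi/3) + exp(2*I*pi/3)) + (3) + (4 + exp(-2*I*pi/3) + 4*exp(2*I*pi/3)) + (2 + exp(2*I*pi/3))] = 18/6 = 3
  <chi_rho, chi_5> = (1/6)[1*(9)*conj(1) + 1*(3*exp(-2*I*pi/3) + exp(2*I*pi/3) + exp(I*pi/3))*conj(exp(-I*pi/3)) + 1*(4 + exp(-2*I*pi/3) + 4*exp(2*I*pi/3))*conj(exp(-2*I*pi/3)) + 1*(3)*conj(-1) + 1*(4 + 4*exp(-2*I*pi/3) + exp(2*I*pi/3))*conj(exp(2*I*pi/3)) + 1*(exp(-2*I*pi/3) + exp(-I*pi/3) + 3*exp(2*I*pi/3))*conj(exp(I*pi/3))]
      = (1/6)[(9) + (-1 + 3*exp(-I*pi/3) + exp(2*I*pi/3)) + (-3) + (-3) + (-3) + (-1 + exp(-2*I*pi/3) + 3*exp(I*pi/3))] = 0/6 = 0
(Exp terms are combined using exp(i*s)*conj(exp(i*t)) = exp(i*(s-t)), and sums of them are collapsed using the identity that for every m > 1 the m distinct m-th roots of unity sum to 0, e.g. 1 + exp(2*I*pi/3) + exp(-2*I*pi/3) = 0.)
Dimension check: dim(rho) = sum (mult * dim) = 2*1 + 1*1 + 1*1 + 2*1 + 3*1 + 0*1 = 9 = chi_rho(e) = 9.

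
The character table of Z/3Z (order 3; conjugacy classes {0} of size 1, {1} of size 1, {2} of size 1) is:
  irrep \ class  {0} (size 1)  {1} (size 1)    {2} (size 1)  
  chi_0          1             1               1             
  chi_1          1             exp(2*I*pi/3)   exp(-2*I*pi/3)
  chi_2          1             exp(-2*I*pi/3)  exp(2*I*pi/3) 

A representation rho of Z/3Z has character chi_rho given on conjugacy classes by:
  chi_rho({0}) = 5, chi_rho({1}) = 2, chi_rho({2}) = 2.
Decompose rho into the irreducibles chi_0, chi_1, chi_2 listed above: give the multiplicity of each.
Multiplicities: chi_0: 3, chi_1: 1, chi_2: 1.

Details: Use <chi_rho, chi> = (1/|G|) sum_C |C| * chi_rho(C) * conj(chi(C)) with |G| = 3 for each irreducible chi in the table:
  <chi_rho, chi_0> = (1/3)[1*(5)*conj(1) + 1*(2)*conj(1) + 1*(2)*conj(1)]
      = (1/3)[(5) + (2) + (2)] = 9/3 = 3
  <chi_rho, chi_1> = (1/3)[1*(5)*conj(1) + 1*(2)*conj(exp(2*I*pi/3)) + 1*(2)*conj(exp(-2*I*pi/3))]
      = (1/3)[(5) + (1 + 3*exp(-2*I*pi/3) + exp(2*I*pi/3)) + (1 + exp(-2*I*pi/3) + 3*exp(2*I*pi/3))] = 3/3 = 1
  <chi_rho, chi_2> = (1/3)[1*(5)*conj(1) + 1*(2)*conj(exp(-2*I*pi/3)) + 1*(2)*conj(exp(2*I*pi/3))]
      = (1/3)[(5) + (1 + exp(-2*I*pi/3) + 3*exp(2*I*pi/3)) + (1 + 3*exp(-2*I*pi/3) + exp(2*I*pi/3))] = 3/3 = 1
(Exp terms are combined using exp(i*s)*conj(exp(i*t)) = exp(i*(s-t)), and sums of them are collapsed using the identity that for every m > 1 the m distinct m-th roots of unity sum to 0, e.g. 1 + exp(2*I*pi/3) + exp(-2*I*pi/3) = 0.)
Dimension check: dim(rho) = sum (mult * dim) = 3*1 + 1*1 + 1*1 = 5 = chi_rho(e) = 5.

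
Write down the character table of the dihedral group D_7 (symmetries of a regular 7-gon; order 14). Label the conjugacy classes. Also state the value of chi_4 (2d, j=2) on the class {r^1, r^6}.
Conjugacy classes: {e} of size 1, {r^1, r^6} of size 2, {r^2, r^5} of size 2, {r^3, r^4} of size 2, {s, sr, ..., sr^6} of size 7.
Character table:
  irrep \ class              {e} (size 1)  {r^1, r^6} (size 2)  {r^2, r^5} (size 2)  {r^3, r^4} (size 2)  {s, sr, ..., sr^6} (size 7)
  chi_1 (triv)               1             1                    1                    1                    1                          
  chi_2 (sign: r->1, s->-1)  1             1                    1                    1                    -1                         
  chi_3 (2d, j=1)            2             2*cos(2*pi/7)        -2*cos(3*pi/7)       -2*cos(pi/7)         0                          
  chi_4 (2d, j=2)            2             -2*cos(3*pi/7)       -2*cos(pi/7)         2*cos(2*pi/7)        0                          
  chi_5 (2d, j=3)            2             -2*cos(pi/7)         2*cos(2*pi/7)        -2*cos(3*pi/7)       0                          

Spot check: chi_4 (2d, j=2) on {r^1, r^6} = -2*cos(3*pi/7).

Working: D_7 has order 2*7 = 14 with 5 conjugacy classes, hence 5 irreducibles. Sum of squared dims 1 + 1 + 4 + 4 + 4 = 14 = |G|. Linear characters come from the abelianisation; the 2-dimensional irreps have character r^k -> 2*cos(2*pi*j*k/7), reflections -> 0.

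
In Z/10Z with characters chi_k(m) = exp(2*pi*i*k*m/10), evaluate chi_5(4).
chi_5(4) = zeta_10^20 = 1

Explanation: chi_5(4) = zeta_10^(5*4) = zeta_10^20. Since zeta_10^10 = 1, this equals zeta_10^0 = exp(2*pi*i*0/10) = 1.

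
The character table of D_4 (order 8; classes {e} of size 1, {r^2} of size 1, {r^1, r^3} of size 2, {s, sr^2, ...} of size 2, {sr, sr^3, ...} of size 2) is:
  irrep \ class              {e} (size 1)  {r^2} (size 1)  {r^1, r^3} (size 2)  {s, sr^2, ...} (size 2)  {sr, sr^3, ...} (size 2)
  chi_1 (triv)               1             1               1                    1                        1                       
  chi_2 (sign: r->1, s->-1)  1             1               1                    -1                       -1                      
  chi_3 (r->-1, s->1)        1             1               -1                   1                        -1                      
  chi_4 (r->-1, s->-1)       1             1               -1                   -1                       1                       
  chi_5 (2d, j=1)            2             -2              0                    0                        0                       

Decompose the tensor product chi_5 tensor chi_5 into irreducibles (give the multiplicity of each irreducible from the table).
chi_5 tensor chi_5 = chi_1 + chi_2 + chi_3 + chi_4 (all other irreducibles have multiplicity 0).

Working: The character of a tensor product is the pointwise product (chi_5 * chi_5)(C) = chi_5(C) * chi_5(C):
  {e}: (2)*(2), {r^2}: (-2)*(-2), {r^1, r^3}: (0)*(0), {s, sr^2, ...}: (0)*(0), {sr, sr^3, ...}: (0)*(0)
so (chi_5 * chi_5) takes values
  {e} -> 4, {r^2} -> 4, {r^1, r^3} -> 0, {s, sr^2, ...} -> 0, {sr, sr^3, ...} -> 0.
Now take the inner product of this character with each irreducible chi from the table, <chi_5*chi_5, chi> = (1/8) sum_C |C| (chi_5*chi_5)(C) conj(chi(C)):
  <chi_5*chi_5, chi_1> = (1/8)[1*(4)*conj(1) + 1*(4)*conj(1) + 2*(0)*conj(1) + 2*(0)*conj(1) + 2*(0)*conj(1)]
      = (1/8)[(4) + (4) + (0) + (0) + (0)] = 8/8 = 1
  <chi_5*chi_5, chi_2> = (1/8)[1*(4)*conj(1) + 1*(4)*conj(1) + 2*(0)*conj(1) + 2*(0)*conj(-1) + 2*(0)*conj(-1)]
      = (1/8)[(4) + (4) + (0) + (0) + (0)] = 8/8 = 1
  <chi_5*chi_5, chi_3> = (1/8)[1*(4)*conj(1) + 1*(4)*conj(1) + 2*(0)*conj(-1) + 2*(0)*conj(1) + 2*(0)*conj(-1)]
      = (1/8)[(4) + (4) + (0) + (0) + (0)] = 8/8 = 1
  <chi_5*chi_5, chi_4> = (1/8)[1*(4)*conj(1) + 1*(4)*conj(1) + 2*(0)*conj(-1) + 2*(0)*conj(-1) + 2*(0)*conj(1)]
      = (1/8)[(4) + (4) + (0) + (0) + (0)] = 8/8 = 1
  <chi_5*chi_5, chi_5> = (1/8)[1*(4)*conj(2) + 1*(4)*conj(-2) + 2*(0)*conj(0) + 2*(0)*conj(0) + 2*(0)*conj(0)]
      = (1/8)[(8) + (-8) + (0) + (0) + (0)] = 0/8 = 0
Hence the multiplicities are chi_1: 1, chi_2: 1, chi_3: 1, chi_4: 1. Dimension check: dim(chi_5)*dim(chi_5) = 2*2 = 4 and sum (mult * dim) = 1*1 + 1*1 + 1*1 + 1*1 = 4.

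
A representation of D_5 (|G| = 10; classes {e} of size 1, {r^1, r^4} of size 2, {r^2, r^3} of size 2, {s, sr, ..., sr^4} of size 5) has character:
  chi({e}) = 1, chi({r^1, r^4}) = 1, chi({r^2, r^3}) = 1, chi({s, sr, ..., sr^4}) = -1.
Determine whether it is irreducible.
Irreducible: <chi, chi> = 1.

Reasoning: <chi, chi> = (1/|G|) sum_C |C| * |chi(C)|^2 = (1/10)[1*|1|^2 + 2*|1|^2 + 2*|1|^2 + 5*|-1|^2]
  = (1/10)[(1) + (2) + (2) + (5)] = 10/10 = 1.
A character is irreducible iff <chi, chi> = 1, so this representation is irreducible.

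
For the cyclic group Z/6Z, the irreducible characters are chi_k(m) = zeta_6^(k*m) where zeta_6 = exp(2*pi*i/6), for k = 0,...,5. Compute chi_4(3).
chi_4(3) = zeta_6^12 = 1

Explanation: chi_4(3) = zeta_6^(4*3) = zeta_6^12. Since zeta_6^6 = 1, this equals zeta_6^0 = exp(2*pi*i*0/6) = 1.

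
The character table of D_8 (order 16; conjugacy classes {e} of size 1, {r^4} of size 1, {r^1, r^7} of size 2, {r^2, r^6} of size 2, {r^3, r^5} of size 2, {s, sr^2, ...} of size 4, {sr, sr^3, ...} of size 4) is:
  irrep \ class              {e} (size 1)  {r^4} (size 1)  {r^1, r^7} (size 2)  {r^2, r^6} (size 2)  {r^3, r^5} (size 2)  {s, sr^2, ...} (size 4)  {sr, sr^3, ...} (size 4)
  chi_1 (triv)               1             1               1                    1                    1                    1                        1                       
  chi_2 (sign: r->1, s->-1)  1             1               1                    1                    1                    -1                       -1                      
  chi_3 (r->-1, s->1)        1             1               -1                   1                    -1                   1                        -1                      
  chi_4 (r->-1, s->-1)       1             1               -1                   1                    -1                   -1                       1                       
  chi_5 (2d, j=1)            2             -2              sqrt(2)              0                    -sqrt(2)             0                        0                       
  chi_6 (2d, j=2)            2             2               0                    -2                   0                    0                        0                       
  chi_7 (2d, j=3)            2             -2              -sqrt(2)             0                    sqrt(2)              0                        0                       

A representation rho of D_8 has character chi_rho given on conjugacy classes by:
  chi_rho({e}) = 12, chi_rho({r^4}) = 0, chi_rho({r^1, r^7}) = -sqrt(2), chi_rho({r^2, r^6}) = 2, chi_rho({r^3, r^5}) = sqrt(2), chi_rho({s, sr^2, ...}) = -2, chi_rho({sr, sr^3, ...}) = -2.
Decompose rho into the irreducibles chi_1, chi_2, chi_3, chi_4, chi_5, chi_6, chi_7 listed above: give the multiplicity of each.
Multiplicities: chi_1: 0, chi_2: 2, chi_3: 1, chi_4: 1, chi_5: 1, chi_6: 1, chi_7: 2.

Derivation: Use <chi_rho, chi> = (1/|G|) sum_C |C| * chi_rho(C) * conj(chi(C)) with |G| = 16 for each irreducible chi in the table:
  <chi_rho, chi_1> = (1/16)[1*(12)*conj(1) + 1*(0)*conj(1) + 2*(-sqrt(2))*conj(1) + 2*(2)*conj(1) + 2*(sqrt(2))*conj(1) + 4*(-2)*conj(1) + 4*(-2)*conj(1)]
      = (1/16)[(12) + (0) + (-2*sqrt(2)) + (4) + (2*sqrt(2)) + (-8) + (-8)] = 0/16 = 0
  <chi_rho, chi_2> = (1/16)[1*(12)*conj(1) + 1*(0)*conj(1) + 2*(-sqrt(2))*conj(1) + 2*(2)*conj(1) + 2*(sqrt(2))*conj(1) + 4*(-2)*conj(-1) + 4*(-2)*conj(-1)]
      = (1/16)[(12) + (0) + (-2*sqrt(2)) + (4) + (2*sqrt(2)) + (8) + (8)] = 32/16 = 2
  <chi_rho, chi_3> = (1/16)[1*(12)*conj(1) + 1*(0)*conj(1) + 2*(-sqrt(2))*conj(-1) + 2*(2)*conj(1) + 2*(sqrt(2))*conj(-1) + 4*(-2)*conj(1) + 4*(-2)*conj(-1)]
      = (1/16)[(12) + (0) + (2*sqrt(2)) + (4) + (-2*sqrt(2)) + (-8) + (8)] = 16/16 = 1
  <chi_rho, chi_4> = (1/16)[1*(12)*conj(1) + 1*(0)*conj(1) + 2*(-sqrt(2))*conj(-1) + 2*(2)*conj(1) + 2*(sqrt(2))*conj(-1) + 4*(-2)*conj(-1) + 4*(-2)*conj(1)]
      = (1/16)[(12) + (0) + (2*sqrt(2)) + (4) + (-2*sqrt(2)) + (8) + (-8)] = 16/16 = 1
  <chi_rho, chi_5> = (1/16)[1*(12)*conj(2) + 1*(0)*conj(-2) + 2*(-sqrt(2))*conj(sqrt(2)) + 2*(2)*conj(0) + 2*(sqrt(2))*conj(-sqrt(2)) + 4*(-2)*conj(0) + 4*(-2)*conj(0)]
      = (1/16)[(24) + (0) + (-4) + (0) + (-4) + (0) + (0)] = 16/16 = 1
  <chi_rho, chi_6> = (1/16)[1*(12)*conj(2) + 1*(0)*conj(2) + 2*(-sqrt(2))*conj(0) + 2*(2)*conj(-2) + 2*(sqrt(2))*conj(0) + 4*(-2)*conj(0) + 4*(-2)*conj(0)]
      = (1/16)[(24) + (0) + (0) + (-8) + (0) + (0) + (0)] = 16/16 = 1
  <chi_rho, chi_7> = (1/16)[1*(12)*conj(2) + 1*(0)*conj(-2) + 2*(-sqrt(2))*conj(-sqrt(2)) + 2*(2)*conj(0) + 2*(sqrt(2))*conj(sqrt(2)) + 4*(-2)*conj(0) + 4*(-2)*conj(0)]
      = (1/16)[(24) + (0) + (4) + (0) + (4) + (0) + (0)] = 32/16 = 2
Dimension check: dim(rho) = sum (mult * dim) = 0*1 + 2*1 + 1*1 + 1*1 + 1*2 + 1*2 + 2*2 = 12 = chi_rho(e) = 12.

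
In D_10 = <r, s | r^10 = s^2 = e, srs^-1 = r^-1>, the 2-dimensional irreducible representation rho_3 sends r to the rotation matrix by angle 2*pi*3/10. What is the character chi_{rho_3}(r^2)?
chi_{rho_3}(r^2) = 2*cos(2*pi*3*2/10) = -sqrt(5)/2 - 1/2

Explanation: rho_3(r^2) is rotation by angle 2*pi*3*2/10, whose trace is 2*cos(2*pi*3*2/10) = -sqrt(5)/2 - 1/2.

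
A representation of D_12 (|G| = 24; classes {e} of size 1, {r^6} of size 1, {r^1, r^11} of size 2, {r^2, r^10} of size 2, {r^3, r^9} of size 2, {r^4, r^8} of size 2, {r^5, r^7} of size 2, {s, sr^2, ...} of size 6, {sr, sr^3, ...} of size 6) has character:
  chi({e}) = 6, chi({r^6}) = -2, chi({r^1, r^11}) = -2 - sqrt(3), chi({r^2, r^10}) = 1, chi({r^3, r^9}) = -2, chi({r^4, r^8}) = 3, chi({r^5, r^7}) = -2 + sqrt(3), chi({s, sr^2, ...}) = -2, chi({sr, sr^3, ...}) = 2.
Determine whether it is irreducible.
Not irreducible (reducible): <chi, chi> = 6 > 1.

Details: <chi, chi> = (1/|G|) sum_C |C| * |chi(C)|^2 = (1/24)[1*|6|^2 + 1*|-2|^2 + 2*|-2 - sqrt(3)|^2 + 2*|1|^2 + 2*|-2|^2 + 2*|3|^2 + 2*|-2 + sqrt(3)|^2 + 6*|-2|^2 + 6*|2|^2]
  = (1/24)[(36) + (4) + (8*sqrt(3) + 14) + (2) + (8) + (18) + (14 - 8*sqrt(3)) + (24) + (24)] = 144/24 = 6.
A character is irreducible iff <chi, chi> = 1, so this representation is reducible.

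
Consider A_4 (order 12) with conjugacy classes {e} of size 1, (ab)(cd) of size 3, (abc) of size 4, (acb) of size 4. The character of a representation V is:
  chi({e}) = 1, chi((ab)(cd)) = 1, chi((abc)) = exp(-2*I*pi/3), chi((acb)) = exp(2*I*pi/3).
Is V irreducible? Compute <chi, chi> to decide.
Irreducible: <chi, chi> = 1.

Why: <chi, chi> = (1/|G|) sum_C |C| * |chi(C)|^2 = (1/12)[1*|1|^2 + 3*|1|^2 + 4*|exp(-2*I*pi/3)|^2 + 4*|exp(2*I*pi/3)|^2]
  = (1/12)[(1) + (3) + (4) + (4)] = 12/12 = 1.
(Exp terms are combined using exp(i*s)*conj(exp(i*t)) = exp(i*(s-t)), and sums of them are collapsed using the identity that for every m > 1 the m distinct m-th roots of unity sum to 0, e.g. 1 + exp(2*I*pi/3) + exp(-2*I*pi/3) = 0.)
A character is irreducible iff <chi, chi> = 1, so this representation is irreducible.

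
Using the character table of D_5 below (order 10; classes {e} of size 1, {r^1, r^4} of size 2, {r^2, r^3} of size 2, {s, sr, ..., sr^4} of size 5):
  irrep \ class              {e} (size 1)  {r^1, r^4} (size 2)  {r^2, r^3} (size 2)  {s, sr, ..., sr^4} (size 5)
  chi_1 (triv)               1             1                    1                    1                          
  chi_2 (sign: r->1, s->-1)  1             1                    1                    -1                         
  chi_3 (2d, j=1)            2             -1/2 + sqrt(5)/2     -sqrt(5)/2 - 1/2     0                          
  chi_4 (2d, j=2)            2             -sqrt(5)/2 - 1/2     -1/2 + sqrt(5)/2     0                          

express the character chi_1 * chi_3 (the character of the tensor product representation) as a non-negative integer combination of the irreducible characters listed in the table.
chi_1 tensor chi_3 = chi_3 (all other irreducibles have multiplicity 0).

Working: The character of a tensor product is the pointwise product (chi_1 * chi_3)(C) = chi_1(C) * chi_3(C):
  {e}: (1)*(2), {r^1, r^4}: (1)*(-1/2 + sqrt(5)/2), {r^2, r^3}: (1)*(-sqrt(5)/2 - 1/2), {s, sr, ..., sr^4}: (1)*(0)
so (chi_1 * chi_3) takes values
  {e} -> 2, {r^1, r^4} -> -1/2 + sqrt(5)/2, {r^2, r^3} -> -sqrt(5)/2 - 1/2, {s, sr, ..., sr^4} -> 0.
Now take the inner product of this character with each irreducible chi from the table, <chi_1*chi_3, chi> = (1/10) sum_C |C| (chi_1*chi_3)(C) conj(chi(C)):
  <chi_1*chi_3, chi_1> = (1/10)[1*(2)*conj(1) + 2*(-1/2 + sqrt(5)/2)*conj(1) + 2*(-sqrt(5)/2 - 1/2)*conj(1) + 5*(0)*conj(1)]
      = (1/10)[(2) + (-1 + sqrt(5)) + (-sqrt(5) - 1) + (0)] = 0/10 = 0
  <chi_1*chi_3, chi_2> = (1/10)[1*(2)*conj(1) + 2*(-1/2 + sqrt(5)/2)*conj(1) + 2*(-sqrt(5)/2 - 1/2)*conj(1) + 5*(0)*conj(-1)]
      = (1/10)[(2) + (-1 + sqrt(5)) + (-sqrt(5) - 1) + (0)] = 0/10 = 0
  <chi_1*chi_3, chi_3> = (1/10)[1*(2)*conj(2) + 2*(-1/2 + sqrt(5)/2)*conj(-1/2 + sqrt(5)/2) + 2*(-sqrt(5)/2 - 1/2)*conj(-sqrt(5)/2 - 1/2) + 5*(0)*conj(0)]
      = (1/10)[(4) + (3 - sqrt(5)) + (sqrt(5) + 3) + (0)] = 10/10 = 1
  <chi_1*chi_3, chi_4> = (1/10)[1*(2)*conj(2) + 2*(-1/2 + sqrt(5)/2)*conj(-sqrt(5)/2 - 1/2) + 2*(-sqrt(5)/2 - 1/2)*conj(-1/2 + sqrt(5)/2) + 5*(0)*conj(0)]
      = (1/10)[(4) + (-2) + (-2) + (0)] = 0/10 = 0
Hence the multiplicities are chi_3: 1. Dimension check: dim(chi_1)*dim(chi_3) = 1*2 = 2 and sum (mult * dim) = 1*2 = 2.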